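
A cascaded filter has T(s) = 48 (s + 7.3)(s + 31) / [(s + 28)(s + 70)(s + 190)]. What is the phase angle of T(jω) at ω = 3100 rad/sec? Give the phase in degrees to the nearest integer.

-85°

∠(j3100 + 7.3) = arctan(3100/7.3) = 89.87°
∠(j3100 + 31) = arctan(3100/31) = 89.43°
∠(j3100 + 28) = arctan(3100/28) = 89.48°
∠(j3100 + 70) = arctan(3100/70) = 88.71°
∠(j3100 + 190) = arctan(3100/190) = 86.49°
∠T(j3100) = 89.87° + 89.43° − (89.48° + 88.71° + 86.49°) = -85.39°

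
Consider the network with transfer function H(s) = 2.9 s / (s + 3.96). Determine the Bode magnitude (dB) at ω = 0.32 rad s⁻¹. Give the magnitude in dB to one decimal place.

|j0.32| = 0.32
|j0.32 + 3.96| = √(0.32² + 3.96²) = 3.973
|H(j0.32)| = 2.9 × 0.32 / 3.973 = 0.23358
20 log₁₀(0.23358) = -12.63 dB

-12.6 dB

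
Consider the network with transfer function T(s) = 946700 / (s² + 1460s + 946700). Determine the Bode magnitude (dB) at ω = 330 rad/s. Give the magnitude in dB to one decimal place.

|(j330)² + 1460(j330) + 946700| = |8.378e+05 + j4.818e+05| = 9.665e+05
|T(j330)| = 946700 / 9.665e+05 = 0.97956
20 log₁₀(0.97956) = -0.18 dB

-0.2 dB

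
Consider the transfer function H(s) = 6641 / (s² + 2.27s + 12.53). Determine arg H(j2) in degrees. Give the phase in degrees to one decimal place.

-28.0 deg

∠[(j2)² + 2.27(j2) + 12.53] = ∠[8.53 + j4.54] = 28.02°
∠H(j2) = −28.02° = -28.02°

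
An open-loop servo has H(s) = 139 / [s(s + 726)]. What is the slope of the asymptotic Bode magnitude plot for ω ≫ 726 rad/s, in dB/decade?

-40 dB/decade

With 0 zeros and 2 poles, the high-frequency asymptotic slope is 20 × (0 − 2) = -40 dB/decade.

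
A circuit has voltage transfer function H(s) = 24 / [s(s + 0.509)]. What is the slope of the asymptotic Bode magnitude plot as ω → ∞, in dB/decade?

-40 dB/decade

With 0 zeros and 2 poles, the high-frequency asymptotic slope is 20 × (0 − 2) = -40 dB/decade.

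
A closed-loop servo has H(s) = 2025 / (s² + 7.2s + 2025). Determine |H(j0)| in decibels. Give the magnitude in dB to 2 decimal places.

0.00 dB

H(0) = 2025 / 2025 = 1
20 log₁₀(1) = 0.000 dB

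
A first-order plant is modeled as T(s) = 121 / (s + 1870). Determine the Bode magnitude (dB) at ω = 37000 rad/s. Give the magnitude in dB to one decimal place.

-49.7 dB

|j37000 + 1870| = √(37000² + 1870²) = 3.705e+04
|T(j37000)| = 121 / 3.705e+04 = 0.0032661
20 log₁₀(0.0032661) = -49.72 dB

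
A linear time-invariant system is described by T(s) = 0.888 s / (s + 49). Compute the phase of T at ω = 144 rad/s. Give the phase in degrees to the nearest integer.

∠(j144) = 90.00°
∠(j144 + 49) = arctan(144/49) = 71.21°
∠T(j144) = 90.00° − 71.21° = 18.79°

19°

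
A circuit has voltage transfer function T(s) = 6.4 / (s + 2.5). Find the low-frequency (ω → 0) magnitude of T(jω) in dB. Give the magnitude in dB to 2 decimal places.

T(0) = 6.4 / 2.5 = 2.56
20 log₁₀(2.56) = 8.165 dB

8.16 dB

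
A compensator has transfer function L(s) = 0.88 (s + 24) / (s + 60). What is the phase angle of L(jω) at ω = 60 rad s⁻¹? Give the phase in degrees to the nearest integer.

23 deg

∠(j60 + 24) = arctan(60/24) = 68.20°
∠(j60 + 60) = arctan(60/60) = 45.00°
∠L(j60) = 68.20° − 45.00° = 23.20°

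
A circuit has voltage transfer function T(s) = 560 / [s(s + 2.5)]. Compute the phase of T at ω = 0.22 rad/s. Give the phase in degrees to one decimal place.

∠(j0.22 + 2.5) = arctan(0.22/2.5) = 5.03°
∠(j0.22) = 90.00°
∠T(j0.22) = − (5.03° + 90.00°) = -95.03°

-95.0°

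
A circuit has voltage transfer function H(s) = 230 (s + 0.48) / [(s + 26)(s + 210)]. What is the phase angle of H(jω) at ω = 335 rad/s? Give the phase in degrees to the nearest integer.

∠(j335 + 0.48) = arctan(335/0.48) = 89.92°
∠(j335 + 26) = arctan(335/26) = 85.56°
∠(j335 + 210) = arctan(335/210) = 57.92°
∠H(j335) = 89.92° − (85.56° + 57.92°) = -53.56°

-54°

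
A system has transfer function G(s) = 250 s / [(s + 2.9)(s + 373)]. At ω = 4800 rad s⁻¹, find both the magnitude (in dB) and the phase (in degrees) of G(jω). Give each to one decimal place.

|j4800| = 4800
|j4800 + 2.9| = √(4800² + 2.9²) = 4800
|j4800 + 373| = √(4800² + 373²) = 4814
|G(j4800)| = 250 × 4800 / (4800 × 4814) = 0.051927
20 log₁₀(0.051927) = -25.69 dB
∠(j4800) = 90.00°
∠(j4800 + 2.9) = arctan(4800/2.9) = 89.97°
∠(j4800 + 373) = arctan(4800/373) = 85.56°
∠G(j4800) = 90.00° − (89.97° + 85.56°) = -85.52°

|G| = -25.7 dB, ∠G = -85.5°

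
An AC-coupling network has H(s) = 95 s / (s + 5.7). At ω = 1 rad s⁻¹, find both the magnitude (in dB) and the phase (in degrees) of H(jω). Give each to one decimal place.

|j1| = 1
|j1 + 5.7| = √(1² + 5.7²) = 5.787
|H(j1)| = 95 × 1 / 5.787 = 16.416
20 log₁₀(16.416) = 24.31 dB
∠(j1) = 90.00°
∠(j1 + 5.7) = arctan(1/5.7) = 9.95°
∠H(j1) = 90.00° − 9.95° = 80.05°

|H| = 24.3 dB, ∠H = 80.0°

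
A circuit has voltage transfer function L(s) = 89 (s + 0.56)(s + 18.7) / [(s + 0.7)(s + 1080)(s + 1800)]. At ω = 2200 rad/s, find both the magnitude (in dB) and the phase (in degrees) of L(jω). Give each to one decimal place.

|j2200 + 0.56| = √(2200² + 0.56²) = 2200
|j2200 + 18.7| = √(2200² + 18.7²) = 2200
|j2200 + 0.7| = √(2200² + 0.7²) = 2200
|j2200 + 1080| = √(2200² + 1080²) = 2451
|j2200 + 1800| = √(2200² + 1800²) = 2843
|L(j2200)| = 89 × 2200 × 2200 / (2200 × 2451 × 2843) = 0.028107
20 log₁₀(0.028107) = -31.02 dB
∠(j2200 + 0.56) = arctan(2200/0.56) = 89.99°
∠(j2200 + 18.7) = arctan(2200/18.7) = 89.51°
∠(j2200 + 0.7) = arctan(2200/0.7) = 89.98°
∠(j2200 + 1080) = arctan(2200/1080) = 63.85°
∠(j2200 + 1800) = arctan(2200/1800) = 50.71°
∠L(j2200) = 89.99° + 89.51° − (89.98° + 63.85° + 50.71°) = -25.05°

|L| = -31.0 dB, ∠L = -25.0°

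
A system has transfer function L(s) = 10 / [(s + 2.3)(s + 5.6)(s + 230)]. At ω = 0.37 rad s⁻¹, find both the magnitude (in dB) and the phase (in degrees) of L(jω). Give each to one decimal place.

|j0.37 + 2.3| = √(0.37² + 2.3²) = 2.33
|j0.37 + 5.6| = √(0.37² + 5.6²) = 5.612
|j0.37 + 230| = √(0.37² + 230²) = 230
|L(j0.37)| = 10 / (2.33 × 5.612 × 230) = 0.0033255
20 log₁₀(0.0033255) = -49.56 dB
∠(j0.37 + 2.3) = arctan(0.37/2.3) = 9.14°
∠(j0.37 + 5.6) = arctan(0.37/5.6) = 3.78°
∠(j0.37 + 230) = arctan(0.37/230) = 0.09°
∠L(j0.37) = − (9.14° + 3.78° + 0.09°) = -13.01°

|L| = -49.6 dB, ∠L = -13.0°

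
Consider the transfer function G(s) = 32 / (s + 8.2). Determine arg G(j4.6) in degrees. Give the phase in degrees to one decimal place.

-29.3°

∠(j4.6 + 8.2) = arctan(4.6/8.2) = 29.29°
∠G(j4.6) = −29.29° = -29.29°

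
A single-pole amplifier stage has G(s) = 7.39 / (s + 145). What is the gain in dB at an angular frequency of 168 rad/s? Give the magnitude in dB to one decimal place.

|j168 + 145| = √(168² + 145²) = 221.9
|G(j168)| = 7.39 / 221.9 = 0.0333
20 log₁₀(0.0333) = -29.55 dB

-29.6 dB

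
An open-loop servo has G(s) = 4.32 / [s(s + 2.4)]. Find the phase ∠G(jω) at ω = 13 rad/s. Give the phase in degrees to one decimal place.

-169.5°

∠(j13 + 2.4) = arctan(13/2.4) = 79.54°
∠(j13) = 90.00°
∠G(j13) = − (79.54° + 90.00°) = -169.54°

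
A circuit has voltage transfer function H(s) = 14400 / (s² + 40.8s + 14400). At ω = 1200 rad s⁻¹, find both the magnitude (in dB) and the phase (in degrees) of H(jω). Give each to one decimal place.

|H| = -39.9 dB, ∠H = -178.0°

|(j1200)² + 40.8(j1200) + 14400| = |-1.4256e+06 + j48960| = 1.426e+06
|H(j1200)| = 14400 / 1.426e+06 = 0.010095
20 log₁₀(0.010095) = -39.92 dB
∠[(j1200)² + 40.8(j1200) + 14400] = ∠[-1.4256e+06 + j48960] = 178.03°
∠H(j1200) = −178.03° = -178.03°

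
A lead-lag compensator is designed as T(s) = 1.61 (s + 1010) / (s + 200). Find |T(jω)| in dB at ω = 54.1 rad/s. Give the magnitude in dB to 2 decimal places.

17.91 dB

|j54.1 + 1010| = √(54.1² + 1010²) = 1011
|j54.1 + 200| = √(54.1² + 200²) = 207.2
|T(j54.1)| = 1.61 × 1011 / 207.2 = 7.8597
20 log₁₀(7.8597) = 17.908 dB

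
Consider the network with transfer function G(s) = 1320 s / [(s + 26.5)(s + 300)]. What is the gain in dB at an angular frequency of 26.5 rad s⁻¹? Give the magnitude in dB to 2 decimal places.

|j26.5| = 26.5
|j26.5 + 26.5| = √(26.5² + 26.5²) = 37.48
|j26.5 + 300| = √(26.5² + 300²) = 301.2
|G(j26.5)| = 1320 × 26.5 / (37.48 × 301.2) = 3.0992
20 log₁₀(3.0992) = 9.825 dB

9.82 dB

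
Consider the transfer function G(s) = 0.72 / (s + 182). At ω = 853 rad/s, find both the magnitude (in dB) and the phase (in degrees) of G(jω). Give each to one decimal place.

|j853 + 182| = √(853² + 182²) = 872.2
|G(j853)| = 0.72 / 872.2 = 0.0008255
20 log₁₀(0.0008255) = -61.67 dB
∠(j853 + 182) = arctan(853/182) = 77.96°
∠G(j853) = −77.96° = -77.96°

|G| = -61.7 dB, ∠G = -78.0°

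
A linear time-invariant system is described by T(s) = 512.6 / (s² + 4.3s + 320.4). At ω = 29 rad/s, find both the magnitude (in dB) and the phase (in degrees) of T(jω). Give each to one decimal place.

|T| = -0.4 dB, ∠T = -166.5°

|(j29)² + 4.3(j29) + 320.4| = |-520.6 + j124.7| = 535.3
|T(j29)| = 512.6 / 535.3 = 0.95755
20 log₁₀(0.95755) = -0.38 dB
∠[(j29)² + 4.3(j29) + 320.4] = ∠[-520.6 + j124.7] = 166.53°
∠T(j29) = −166.53° = -166.53°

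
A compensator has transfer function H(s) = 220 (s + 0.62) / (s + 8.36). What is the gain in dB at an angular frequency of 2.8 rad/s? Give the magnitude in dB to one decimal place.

37.1 dB

|j2.8 + 0.62| = √(2.8² + 0.62²) = 2.868
|j2.8 + 8.36| = √(2.8² + 8.36²) = 8.816
|H(j2.8)| = 220 × 2.868 / 8.816 = 71.562
20 log₁₀(71.562) = 37.09 dB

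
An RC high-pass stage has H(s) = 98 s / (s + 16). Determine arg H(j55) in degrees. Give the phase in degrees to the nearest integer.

∠(j55) = 90.00°
∠(j55 + 16) = arctan(55/16) = 73.78°
∠H(j55) = 90.00° − 73.78° = 16.22°

16°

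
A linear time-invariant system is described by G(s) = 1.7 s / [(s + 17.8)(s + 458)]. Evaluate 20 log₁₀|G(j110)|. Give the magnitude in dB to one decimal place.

|j110| = 110
|j110 + 17.8| = √(110² + 17.8²) = 111.4
|j110 + 458| = √(110² + 458²) = 471
|G(j110)| = 1.7 × 110 / (111.4 × 471) = 0.0035628
20 log₁₀(0.0035628) = -48.96 dB

-49.0 dB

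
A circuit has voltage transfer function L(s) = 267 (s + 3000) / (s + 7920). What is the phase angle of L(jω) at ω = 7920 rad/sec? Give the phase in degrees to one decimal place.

∠(j7920 + 3000) = arctan(7920/3000) = 69.25°
∠(j7920 + 7920) = arctan(7920/7920) = 45.00°
∠L(j7920) = 69.25° − 45.00° = 24.25°

24.3 deg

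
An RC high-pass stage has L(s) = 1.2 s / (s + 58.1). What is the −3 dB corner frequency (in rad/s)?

58.1 rad/s

For a single-pole high-pass, the −3 dB point is at the pole: ω = 58.1 rad/s.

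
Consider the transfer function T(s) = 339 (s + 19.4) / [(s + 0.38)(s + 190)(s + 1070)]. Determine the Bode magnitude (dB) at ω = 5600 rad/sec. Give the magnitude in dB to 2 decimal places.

-99.48 dB

|j5600 + 19.4| = √(5600² + 19.4²) = 5600
|j5600 + 0.38| = √(5600² + 0.38²) = 5600
|j5600 + 190| = √(5600² + 190²) = 5603
|j5600 + 1070| = √(5600² + 1070²) = 5701
|T(j5600)| = 339 × 5600 / (5600 × 5603 × 5701) = 1.0612e-05
20 log₁₀(1.0612e-05) = -99.484 dB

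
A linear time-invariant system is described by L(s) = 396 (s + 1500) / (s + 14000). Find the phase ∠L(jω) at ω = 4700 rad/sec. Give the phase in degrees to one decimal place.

∠(j4700 + 1500) = arctan(4700/1500) = 72.30°
∠(j4700 + 14000) = arctan(4700/14000) = 18.56°
∠L(j4700) = 72.30° − 18.56° = 53.74°

53.7°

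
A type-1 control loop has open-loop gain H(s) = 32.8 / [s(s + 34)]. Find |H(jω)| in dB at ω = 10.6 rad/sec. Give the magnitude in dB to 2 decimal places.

|j10.6 + 34| = √(10.6² + 34²) = 35.61
|j10.6| = 10.6
|H(j10.6)| = 32.8 / (35.61 × 10.6) = 0.086885
20 log₁₀(0.086885) = -21.221 dB

-21.22 dB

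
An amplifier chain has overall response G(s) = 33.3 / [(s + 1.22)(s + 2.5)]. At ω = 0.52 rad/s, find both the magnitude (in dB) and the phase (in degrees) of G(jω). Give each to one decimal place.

|G| = 19.9 dB, ∠G = -34.8°

|j0.52 + 1.22| = √(0.52² + 1.22²) = 1.326
|j0.52 + 2.5| = √(0.52² + 2.5²) = 2.554
|G(j0.52)| = 33.3 / (1.326 × 2.554) = 9.8333
20 log₁₀(9.8333) = 19.85 dB
∠(j0.52 + 1.22) = arctan(0.52/1.22) = 23.09°
∠(j0.52 + 2.5) = arctan(0.52/2.5) = 11.75°
∠G(j0.52) = − (23.09° + 11.75°) = -34.84°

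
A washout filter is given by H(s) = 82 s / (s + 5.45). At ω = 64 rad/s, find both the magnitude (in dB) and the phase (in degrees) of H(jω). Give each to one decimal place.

|j64| = 64
|j64 + 5.45| = √(64² + 5.45²) = 64.23
|H(j64)| = 82 × 64 / 64.23 = 81.704
20 log₁₀(81.704) = 38.24 dB
∠(j64) = 90.00°
∠(j64 + 5.45) = arctan(64/5.45) = 85.13°
∠H(j64) = 90.00° − 85.13° = 4.87°

|H| = 38.2 dB, ∠H = 4.9°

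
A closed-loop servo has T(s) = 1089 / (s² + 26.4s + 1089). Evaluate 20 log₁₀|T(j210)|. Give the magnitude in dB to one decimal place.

|(j210)² + 26.4(j210) + 1089| = |-43011 + j5544| = 4.337e+04
|T(j210)| = 1089 / 4.337e+04 = 0.025111
20 log₁₀(0.025111) = -32.00 dB

-32.0 dB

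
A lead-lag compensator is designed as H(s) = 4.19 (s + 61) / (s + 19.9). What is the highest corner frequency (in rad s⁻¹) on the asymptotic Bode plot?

61 rad s⁻¹

Break frequencies occur at each pole and zero magnitude: 19.9 rad s⁻¹, 61 rad s⁻¹.
The highest is 61 rad s⁻¹.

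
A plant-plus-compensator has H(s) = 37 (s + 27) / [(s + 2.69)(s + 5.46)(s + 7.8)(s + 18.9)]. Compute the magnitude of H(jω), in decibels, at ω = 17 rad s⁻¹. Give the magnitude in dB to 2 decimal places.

|j17 + 27| = √(17² + 27²) = 31.91
|j17 + 2.69| = √(17² + 2.69²) = 17.21
|j17 + 5.46| = √(17² + 5.46²) = 17.86
|j17 + 7.8| = √(17² + 7.8²) = 18.7
|j17 + 18.9| = √(17² + 18.9²) = 25.42
|H(j17)| = 37 × 31.91 / (17.21 × 17.86 × 18.7 × 25.42) = 0.0080792
20 log₁₀(0.0080792) = -41.853 dB

-41.85 dB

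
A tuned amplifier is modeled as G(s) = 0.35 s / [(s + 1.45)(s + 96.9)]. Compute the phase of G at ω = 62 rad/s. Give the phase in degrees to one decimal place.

-31.3 deg

∠(j62) = 90.00°
∠(j62 + 1.45) = arctan(62/1.45) = 88.66°
∠(j62 + 96.9) = arctan(62/96.9) = 32.61°
∠G(j62) = 90.00° − (88.66° + 32.61°) = -31.27°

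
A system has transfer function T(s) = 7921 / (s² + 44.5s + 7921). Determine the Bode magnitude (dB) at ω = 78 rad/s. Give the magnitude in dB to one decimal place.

|(j78)² + 44.5(j78) + 7921| = |1837 + j3471| = 3927
|T(j78)| = 7921 / 3927 = 2.017
20 log₁₀(2.017) = 6.09 dB

6.1 dB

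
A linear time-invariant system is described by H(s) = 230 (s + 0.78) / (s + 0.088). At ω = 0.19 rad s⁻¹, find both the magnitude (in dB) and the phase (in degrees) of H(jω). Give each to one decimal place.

|H| = 58.9 dB, ∠H = -51.5°

|j0.19 + 0.78| = √(0.19² + 0.78²) = 0.8028
|j0.19 + 0.088| = √(0.19² + 0.088²) = 0.2094
|H(j0.19)| = 230 × 0.8028 / 0.2094 = 881.83
20 log₁₀(881.83) = 58.91 dB
∠(j0.19 + 0.78) = arctan(0.19/0.78) = 13.69°
∠(j0.19 + 0.088) = arctan(0.19/0.088) = 65.15°
∠H(j0.19) = 13.69° − 65.15° = -51.46°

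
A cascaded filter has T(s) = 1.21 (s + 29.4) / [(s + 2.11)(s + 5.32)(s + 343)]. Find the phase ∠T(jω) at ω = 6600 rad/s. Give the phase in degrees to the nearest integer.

-177 deg

∠(j6600 + 29.4) = arctan(6600/29.4) = 89.74°
∠(j6600 + 2.11) = arctan(6600/2.11) = 89.98°
∠(j6600 + 5.32) = arctan(6600/5.32) = 89.95°
∠(j6600 + 343) = arctan(6600/343) = 87.03°
∠T(j6600) = 89.74° − (89.98° + 89.95° + 87.03°) = -177.22°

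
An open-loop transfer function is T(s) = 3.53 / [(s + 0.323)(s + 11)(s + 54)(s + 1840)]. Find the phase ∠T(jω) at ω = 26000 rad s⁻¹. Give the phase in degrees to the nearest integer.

-356°

∠(j26000 + 0.323) = arctan(26000/0.323) = 90.00°
∠(j26000 + 11) = arctan(26000/11) = 89.98°
∠(j26000 + 54) = arctan(26000/54) = 89.88°
∠(j26000 + 1840) = arctan(26000/1840) = 85.95°
∠T(j26000) = − (90.00° + 89.98° + 89.88° + 85.95°) = -355.81°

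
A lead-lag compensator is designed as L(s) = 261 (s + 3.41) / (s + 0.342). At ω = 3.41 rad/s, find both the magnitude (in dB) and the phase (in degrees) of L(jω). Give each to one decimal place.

|j3.41 + 3.41| = √(3.41² + 3.41²) = 4.822
|j3.41 + 0.342| = √(3.41² + 0.342²) = 3.427
|L(j3.41)| = 261 × 4.822 / 3.427 = 367.27
20 log₁₀(367.27) = 51.30 dB
∠(j3.41 + 3.41) = arctan(3.41/3.41) = 45.00°
∠(j3.41 + 0.342) = arctan(3.41/0.342) = 84.27°
∠L(j3.41) = 45.00° − 84.27° = -39.27°

|L| = 51.3 dB, ∠L = -39.3 deg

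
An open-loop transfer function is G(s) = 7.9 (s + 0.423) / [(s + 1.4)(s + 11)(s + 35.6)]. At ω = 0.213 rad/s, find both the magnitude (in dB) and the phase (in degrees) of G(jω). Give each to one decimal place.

|j0.213 + 0.423| = √(0.213² + 0.423²) = 0.4736
|j0.213 + 1.4| = √(0.213² + 1.4²) = 1.416
|j0.213 + 11| = √(0.213² + 11²) = 11
|j0.213 + 35.6| = √(0.213² + 35.6²) = 35.6
|G(j0.213)| = 7.9 × 0.4736 / (1.416 × 11 × 35.6) = 0.0067454
20 log₁₀(0.0067454) = -43.42 dB
∠(j0.213 + 0.423) = arctan(0.213/0.423) = 26.73°
∠(j0.213 + 1.4) = arctan(0.213/1.4) = 8.65°
∠(j0.213 + 11) = arctan(0.213/11) = 1.11°
∠(j0.213 + 35.6) = arctan(0.213/35.6) = 0.34°
∠G(j0.213) = 26.73° − (8.65° + 1.11° + 0.34°) = 16.62°

|G| = -43.4 dB, ∠G = 16.6°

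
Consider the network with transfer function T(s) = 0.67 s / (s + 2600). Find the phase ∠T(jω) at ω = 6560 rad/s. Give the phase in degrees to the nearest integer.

22°

∠(j6560) = 90.00°
∠(j6560 + 2600) = arctan(6560/2600) = 68.38°
∠T(j6560) = 90.00° − 68.38° = 21.62°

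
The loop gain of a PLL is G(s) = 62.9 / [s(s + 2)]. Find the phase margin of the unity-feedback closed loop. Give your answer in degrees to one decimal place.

Gain crossover: |G(jω)| = 1 at ω ≈ 7.81 rad/sec.
∠G(j7.81) = −90° − arctan(7.81/2) ≈ -165.63°
PM = 180° + (-165.63°) = 14.37°

14.4 deg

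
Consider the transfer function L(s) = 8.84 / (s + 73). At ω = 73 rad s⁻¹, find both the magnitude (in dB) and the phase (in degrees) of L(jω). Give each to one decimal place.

|j73 + 73| = √(73² + 73²) = 103.2
|L(j73)| = 8.84 / 103.2 = 0.085628
20 log₁₀(0.085628) = -21.35 dB
∠(j73 + 73) = arctan(73/73) = 45.00°
∠L(j73) = −45.00° = -45.00°

|L| = -21.3 dB, ∠L = -45.0°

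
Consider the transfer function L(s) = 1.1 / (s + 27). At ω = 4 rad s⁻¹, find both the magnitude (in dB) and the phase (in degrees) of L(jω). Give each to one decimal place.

|j4 + 27| = √(4² + 27²) = 27.29
|L(j4)| = 1.1 / 27.29 = 0.040301
20 log₁₀(0.040301) = -27.89 dB
∠(j4 + 27) = arctan(4/27) = 8.43°
∠L(j4) = −8.43° = -8.43°

|L| = -27.9 dB, ∠L = -8.4°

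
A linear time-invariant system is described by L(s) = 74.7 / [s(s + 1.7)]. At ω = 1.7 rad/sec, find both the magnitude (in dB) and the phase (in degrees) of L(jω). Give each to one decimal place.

|L| = 25.2 dB, ∠L = -135.0°

|j1.7 + 1.7| = √(1.7² + 1.7²) = 2.404
|j1.7| = 1.7
|L(j1.7)| = 74.7 / (2.404 × 1.7) = 18.277
20 log₁₀(18.277) = 25.24 dB
∠(j1.7 + 1.7) = arctan(1.7/1.7) = 45.00°
∠(j1.7) = 90.00°
∠L(j1.7) = − (45.00° + 90.00°) = -135.00°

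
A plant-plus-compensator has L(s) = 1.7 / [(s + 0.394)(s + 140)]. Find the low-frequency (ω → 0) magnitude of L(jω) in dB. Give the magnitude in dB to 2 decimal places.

-30.22 dB

L(0) = 1.7 / (0.394 × 140) = 0.030819
20 log₁₀(0.030819) = -30.224 dB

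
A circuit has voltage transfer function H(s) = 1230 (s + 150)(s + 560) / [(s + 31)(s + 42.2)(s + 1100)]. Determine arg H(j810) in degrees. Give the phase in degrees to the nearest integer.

-76 deg

∠(j810 + 150) = arctan(810/150) = 79.51°
∠(j810 + 560) = arctan(810/560) = 55.34°
∠(j810 + 31) = arctan(810/31) = 87.81°
∠(j810 + 42.2) = arctan(810/42.2) = 87.02°
∠(j810 + 1100) = arctan(810/1100) = 36.37°
∠H(j810) = 79.51° + 55.34° − (87.81° + 87.02° + 36.37°) = -76.34°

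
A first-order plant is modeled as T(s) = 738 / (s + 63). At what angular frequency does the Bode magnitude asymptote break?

63 rad/sec

The single real pole at s = −63 gives a corner at ω = 63 rad/sec.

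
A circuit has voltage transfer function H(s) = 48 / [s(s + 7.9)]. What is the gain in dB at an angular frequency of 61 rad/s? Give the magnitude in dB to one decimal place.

|j61 + 7.9| = √(61² + 7.9²) = 61.51
|j61| = 61
|H(j61)| = 48 / (61.51 × 61) = 0.012793
20 log₁₀(0.012793) = -37.86 dB

-37.9 dB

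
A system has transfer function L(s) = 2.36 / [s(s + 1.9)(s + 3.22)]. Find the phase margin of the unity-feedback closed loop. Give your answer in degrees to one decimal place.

Gain crossover: |L(jω)| = 1 at ω ≈ 0.376 rad s⁻¹.
∠L(j0.376) = −90° − arctan(0.376/1.9) − arctan(0.376/3.22) ≈ -107.85°
PM = 180° + (-107.85°) = 72.15°

72.2°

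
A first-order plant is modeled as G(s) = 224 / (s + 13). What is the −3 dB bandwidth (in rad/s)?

13 rad/s

For a single-pole low-pass, the −3 dB point is at the pole: ω = 13 rad/s.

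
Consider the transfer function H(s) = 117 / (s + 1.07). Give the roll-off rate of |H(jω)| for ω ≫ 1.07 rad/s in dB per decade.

With 0 zeros and 1 pole, the high-frequency asymptotic slope is 20 × (0 − 1) = -20 dB/decade.

-20 dB/decade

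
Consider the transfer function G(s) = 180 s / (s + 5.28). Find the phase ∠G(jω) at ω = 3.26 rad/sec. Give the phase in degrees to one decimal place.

58.3°

∠(j3.26) = 90.00°
∠(j3.26 + 5.28) = arctan(3.26/5.28) = 31.69°
∠G(j3.26) = 90.00° − 31.69° = 58.31°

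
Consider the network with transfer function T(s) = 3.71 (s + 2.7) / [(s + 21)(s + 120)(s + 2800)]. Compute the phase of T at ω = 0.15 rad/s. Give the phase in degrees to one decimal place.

∠(j0.15 + 2.7) = arctan(0.15/2.7) = 3.18°
∠(j0.15 + 21) = arctan(0.15/21) = 0.41°
∠(j0.15 + 120) = arctan(0.15/120) = 0.07°
∠(j0.15 + 2800) = arctan(0.15/2800) = 0.00°
∠T(j0.15) = 3.18° − (0.41° + 0.07° + 0.00°) = 2.70°

2.7°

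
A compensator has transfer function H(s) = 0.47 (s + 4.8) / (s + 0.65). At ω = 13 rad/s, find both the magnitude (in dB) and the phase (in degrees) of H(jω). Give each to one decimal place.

|H| = -6.0 dB, ∠H = -17.4 deg

|j13 + 4.8| = √(13² + 4.8²) = 13.86
|j13 + 0.65| = √(13² + 0.65²) = 13.02
|H(j13)| = 0.47 × 13.86 / 13.02 = 0.50039
20 log₁₀(0.50039) = -6.01 dB
∠(j13 + 4.8) = arctan(13/4.8) = 69.73°
∠(j13 + 0.65) = arctan(13/0.65) = 87.14°
∠H(j13) = 69.73° − 87.14° = -17.40°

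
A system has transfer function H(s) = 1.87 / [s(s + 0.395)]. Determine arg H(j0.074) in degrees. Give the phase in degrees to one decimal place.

-100.6°

∠(j0.074 + 0.395) = arctan(0.074/0.395) = 10.61°
∠(j0.074) = 90.00°
∠H(j0.074) = − (10.61° + 90.00°) = -100.61°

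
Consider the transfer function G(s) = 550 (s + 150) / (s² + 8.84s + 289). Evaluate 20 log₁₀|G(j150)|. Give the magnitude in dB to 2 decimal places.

14.39 dB

|j150 + 150| = √(150² + 150²) = 212.1
|(j150)² + 8.84(j150) + 289| = |-22211 + j1326| = 2.225e+04
|G(j150)| = 550 × 212.1 / 2.225e+04 = 5.2436
20 log₁₀(5.2436) = 14.393 dB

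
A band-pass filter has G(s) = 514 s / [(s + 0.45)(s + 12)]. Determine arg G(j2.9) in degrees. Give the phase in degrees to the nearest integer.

-5°

∠(j2.9) = 90.00°
∠(j2.9 + 0.45) = arctan(2.9/0.45) = 81.18°
∠(j2.9 + 12) = arctan(2.9/12) = 13.59°
∠G(j2.9) = 90.00° − (81.18° + 13.59°) = -4.77°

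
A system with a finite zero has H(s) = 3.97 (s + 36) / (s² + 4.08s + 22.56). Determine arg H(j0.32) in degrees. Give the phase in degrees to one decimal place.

-2.8°

∠(j0.32 + 36) = arctan(0.32/36) = 0.51°
∠[(j0.32)² + 4.08(j0.32) + 22.56] = ∠[22.458 + j1.3056] = 3.33°
∠H(j0.32) = 0.51° − 3.33° = -2.82°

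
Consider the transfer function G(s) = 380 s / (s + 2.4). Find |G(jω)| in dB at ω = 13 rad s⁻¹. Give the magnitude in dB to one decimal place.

51.5 dB

|j13| = 13
|j13 + 2.4| = √(13² + 2.4²) = 13.22
|G(j13)| = 380 × 13 / 13.22 = 373.69
20 log₁₀(373.69) = 51.45 dB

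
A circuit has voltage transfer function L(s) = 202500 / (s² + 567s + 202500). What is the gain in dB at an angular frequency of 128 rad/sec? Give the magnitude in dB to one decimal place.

0.1 dB

|(j128)² + 567(j128) + 202500| = |1.8612e+05 + j72576| = 1.998e+05
|L(j128)| = 202500 / 1.998e+05 = 1.0137
20 log₁₀(1.0137) = 0.12 dB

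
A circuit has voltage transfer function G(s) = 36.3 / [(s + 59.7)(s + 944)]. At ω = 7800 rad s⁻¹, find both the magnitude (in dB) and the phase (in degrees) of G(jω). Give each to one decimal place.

|G| = -124.5 dB, ∠G = -172.7°

|j7800 + 59.7| = √(7800² + 59.7²) = 7800
|j7800 + 944| = √(7800² + 944²) = 7857
|G(j7800)| = 36.3 / (7800 × 7857) = 5.9231e-07
20 log₁₀(5.9231e-07) = -124.55 dB
∠(j7800 + 59.7) = arctan(7800/59.7) = 89.56°
∠(j7800 + 944) = arctan(7800/944) = 83.10°
∠G(j7800) = − (89.56° + 83.10°) = -172.66°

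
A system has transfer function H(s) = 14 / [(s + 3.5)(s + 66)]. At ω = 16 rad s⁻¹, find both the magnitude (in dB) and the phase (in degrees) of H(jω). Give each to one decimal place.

|H| = -38.0 dB, ∠H = -91.3°

|j16 + 3.5| = √(16² + 3.5²) = 16.38
|j16 + 66| = √(16² + 66²) = 67.91
|H(j16)| = 14 / (16.38 × 67.91) = 0.012587
20 log₁₀(0.012587) = -38.00 dB
∠(j16 + 3.5) = arctan(16/3.5) = 77.66°
∠(j16 + 66) = arctan(16/66) = 13.63°
∠H(j16) = − (77.66° + 13.63°) = -91.29°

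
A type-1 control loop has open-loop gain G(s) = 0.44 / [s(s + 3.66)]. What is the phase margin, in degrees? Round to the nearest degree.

Gain crossover: |G(jω)| = 1 at ω ≈ 0.12 rad s⁻¹.
∠G(j0.12) = −90° − arctan(0.12/3.66) ≈ -91.88°
PM = 180° + (-91.88°) = 88.12°

88°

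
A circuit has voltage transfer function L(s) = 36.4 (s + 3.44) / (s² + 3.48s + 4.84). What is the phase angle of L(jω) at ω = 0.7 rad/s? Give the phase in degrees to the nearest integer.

∠(j0.7 + 3.44) = arctan(0.7/3.44) = 11.50°
∠[(j0.7)² + 3.48(j0.7) + 4.84] = ∠[4.35 + j2.436] = 29.25°
∠L(j0.7) = 11.50° − 29.25° = -17.75°

-18°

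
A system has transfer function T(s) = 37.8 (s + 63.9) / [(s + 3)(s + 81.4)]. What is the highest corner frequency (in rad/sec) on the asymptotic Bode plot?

Break frequencies occur at each pole and zero magnitude: 3 rad/sec, 63.9 rad/sec, 81.4 rad/sec.
The highest is 81.4 rad/sec.

81.4 rad/sec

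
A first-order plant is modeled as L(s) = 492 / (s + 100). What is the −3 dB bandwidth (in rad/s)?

For a single-pole low-pass, the −3 dB point is at the pole: ω = 100 rad/s.

100 rad/s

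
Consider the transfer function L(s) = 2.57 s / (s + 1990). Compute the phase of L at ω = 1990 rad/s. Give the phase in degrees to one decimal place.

∠(j1990) = 90.00°
∠(j1990 + 1990) = arctan(1990/1990) = 45.00°
∠L(j1990) = 90.00° − 45.00° = 45.00°

45.0 deg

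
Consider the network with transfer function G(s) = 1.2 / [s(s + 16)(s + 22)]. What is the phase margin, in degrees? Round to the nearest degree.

90 deg

Gain crossover: |G(jω)| = 1 at ω ≈ 0.00341 rad s⁻¹.
∠G(j0.00341) = −90° − arctan(0.00341/16) − arctan(0.00341/22) ≈ -90.02°
PM = 180° + (-90.02°) = 89.98°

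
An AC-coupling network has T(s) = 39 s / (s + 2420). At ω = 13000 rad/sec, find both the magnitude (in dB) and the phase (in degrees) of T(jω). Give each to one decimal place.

|j13000| = 1.3e+04
|j13000 + 2420| = √(13000² + 2420²) = 1.322e+04
|T(j13000)| = 39 × 1.3e+04 / 1.322e+04 = 38.341
20 log₁₀(38.341) = 31.67 dB
∠(j13000) = 90.00°
∠(j13000 + 2420) = arctan(13000/2420) = 79.45°
∠T(j13000) = 90.00° − 79.45° = 10.55°

|T| = 31.7 dB, ∠T = 10.5°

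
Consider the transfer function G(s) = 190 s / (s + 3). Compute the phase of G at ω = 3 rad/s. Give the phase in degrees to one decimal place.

45.0°

∠(j3) = 90.00°
∠(j3 + 3) = arctan(3/3) = 45.00°
∠G(j3) = 90.00° − 45.00° = 45.00°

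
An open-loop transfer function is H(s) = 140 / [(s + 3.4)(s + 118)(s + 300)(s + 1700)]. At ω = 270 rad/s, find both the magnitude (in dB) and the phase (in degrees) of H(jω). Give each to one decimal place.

|j270 + 3.4| = √(270² + 3.4²) = 270
|j270 + 118| = √(270² + 118²) = 294.7
|j270 + 300| = √(270² + 300²) = 403.6
|j270 + 1700| = √(270² + 1700²) = 1721
|H(j270)| = 140 / (270 × 294.7 × 403.6 × 1721) = 2.5327e-09
20 log₁₀(2.5327e-09) = -171.93 dB
∠(j270 + 3.4) = arctan(270/3.4) = 89.28°
∠(j270 + 118) = arctan(270/118) = 66.39°
∠(j270 + 300) = arctan(270/300) = 41.99°
∠(j270 + 1700) = arctan(270/1700) = 9.02°
∠H(j270) = − (89.28° + 66.39° + 41.99° + 9.02°) = -206.68°

|H| = -171.9 dB, ∠H = -206.7°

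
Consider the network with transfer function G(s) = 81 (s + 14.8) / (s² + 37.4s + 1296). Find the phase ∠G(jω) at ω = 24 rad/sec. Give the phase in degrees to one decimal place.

7.1°

∠(j24 + 14.8) = arctan(24/14.8) = 58.34°
∠[(j24)² + 37.4(j24) + 1296] = ∠[720 + j897.6] = 51.27°
∠G(j24) = 58.34° − 51.27° = 7.07°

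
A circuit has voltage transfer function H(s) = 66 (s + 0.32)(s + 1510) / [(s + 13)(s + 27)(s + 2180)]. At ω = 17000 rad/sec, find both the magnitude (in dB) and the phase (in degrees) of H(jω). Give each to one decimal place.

|H| = -48.3 dB, ∠H = -87.6°

|j17000 + 0.32| = √(17000² + 0.32²) = 1.7e+04
|j17000 + 1510| = √(17000² + 1510²) = 1.707e+04
|j17000 + 13| = √(17000² + 13²) = 1.7e+04
|j17000 + 27| = √(17000² + 27²) = 1.7e+04
|j17000 + 2180| = √(17000² + 2180²) = 1.714e+04
|H(j17000)| = 66 × 1.7e+04 × 1.707e+04 / (1.7e+04 × 1.7e+04 × 1.714e+04) = 0.003866
20 log₁₀(0.003866) = -48.25 dB
∠(j17000 + 0.32) = arctan(17000/0.32) = 90.00°
∠(j17000 + 1510) = arctan(17000/1510) = 84.92°
∠(j17000 + 13) = arctan(17000/13) = 89.96°
∠(j17000 + 27) = arctan(17000/27) = 89.91°
∠(j17000 + 2180) = arctan(17000/2180) = 82.69°
∠H(j17000) = 90.00° + 84.92° − (89.96° + 89.91° + 82.69°) = -87.63°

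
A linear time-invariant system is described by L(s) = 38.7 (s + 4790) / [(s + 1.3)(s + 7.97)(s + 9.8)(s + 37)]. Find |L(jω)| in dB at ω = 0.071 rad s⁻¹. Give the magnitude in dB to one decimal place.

|j0.071 + 4790| = √(0.071² + 4790²) = 4790
|j0.071 + 1.3| = √(0.071² + 1.3²) = 1.302
|j0.071 + 7.97| = √(0.071² + 7.97²) = 7.97
|j0.071 + 9.8| = √(0.071² + 9.8²) = 9.8
|j0.071 + 37| = √(0.071² + 37²) = 37
|L(j0.071)| = 38.7 × 4790 / (1.302 × 7.97 × 9.8 × 37) = 49.265
20 log₁₀(49.265) = 33.85 dB

33.9 dB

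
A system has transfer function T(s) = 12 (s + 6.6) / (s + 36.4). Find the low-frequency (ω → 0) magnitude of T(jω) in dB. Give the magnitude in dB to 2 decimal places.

6.75 dB

T(0) = 12 × 6.6 / 36.4 = 2.1758
20 log₁₀(2.1758) = 6.752 dB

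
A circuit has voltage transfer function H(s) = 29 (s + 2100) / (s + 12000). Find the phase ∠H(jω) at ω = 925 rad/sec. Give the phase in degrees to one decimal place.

19.4 deg

∠(j925 + 2100) = arctan(925/2100) = 23.77°
∠(j925 + 12000) = arctan(925/12000) = 4.41°
∠H(j925) = 23.77° − 4.41° = 19.36°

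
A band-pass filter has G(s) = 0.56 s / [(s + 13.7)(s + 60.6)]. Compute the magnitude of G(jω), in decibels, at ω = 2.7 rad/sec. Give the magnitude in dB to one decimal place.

|j2.7| = 2.7
|j2.7 + 13.7| = √(2.7² + 13.7²) = 13.96
|j2.7 + 60.6| = √(2.7² + 60.6²) = 60.66
|G(j2.7)| = 0.56 × 2.7 / (13.96 × 60.66) = 0.0017851
20 log₁₀(0.0017851) = -54.97 dB

-55.0 dB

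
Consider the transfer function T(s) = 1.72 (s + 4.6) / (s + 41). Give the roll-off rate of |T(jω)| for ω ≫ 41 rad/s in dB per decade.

With 1 zero and 1 pole, the high-frequency asymptotic slope is 20 × (1 − 1) = 0 dB/decade.

0 dB/decade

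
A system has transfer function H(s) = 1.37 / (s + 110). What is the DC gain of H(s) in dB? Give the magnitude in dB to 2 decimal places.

-38.09 dB

H(0) = 1.37 / 110 = 0.012455
20 log₁₀(0.012455) = -38.093 dB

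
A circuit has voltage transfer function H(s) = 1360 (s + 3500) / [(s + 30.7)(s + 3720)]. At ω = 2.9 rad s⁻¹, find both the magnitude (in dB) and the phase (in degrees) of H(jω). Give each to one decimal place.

|H| = 32.4 dB, ∠H = -5.4 deg

|j2.9 + 3500| = √(2.9² + 3500²) = 3500
|j2.9 + 30.7| = √(2.9² + 30.7²) = 30.84
|j2.9 + 3720| = √(2.9² + 3720²) = 3720
|H(j2.9)| = 1360 × 3500 / (30.84 × 3720) = 41.495
20 log₁₀(41.495) = 32.36 dB
∠(j2.9 + 3500) = arctan(2.9/3500) = 0.05°
∠(j2.9 + 30.7) = arctan(2.9/30.7) = 5.40°
∠(j2.9 + 3720) = arctan(2.9/3720) = 0.04°
∠H(j2.9) = 0.05° − (5.40° + 0.04°) = -5.39°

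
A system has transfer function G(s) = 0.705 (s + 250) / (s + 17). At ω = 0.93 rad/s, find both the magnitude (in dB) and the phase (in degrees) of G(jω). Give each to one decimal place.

|j0.93 + 250| = √(0.93² + 250²) = 250
|j0.93 + 17| = √(0.93² + 17²) = 17.03
|G(j0.93)| = 0.705 × 250 / 17.03 = 10.352
20 log₁₀(10.352) = 20.30 dB
∠(j0.93 + 250) = arctan(0.93/250) = 0.21°
∠(j0.93 + 17) = arctan(0.93/17) = 3.13°
∠G(j0.93) = 0.21° − 3.13° = -2.92°

|G| = 20.3 dB, ∠G = -2.9°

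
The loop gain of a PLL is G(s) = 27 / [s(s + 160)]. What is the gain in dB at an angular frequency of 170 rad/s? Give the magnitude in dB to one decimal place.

-63.3 dB

|j170 + 160| = √(170² + 160²) = 233.5
|j170| = 170
|G(j170)| = 27 / (233.5 × 170) = 0.00068033
20 log₁₀(0.00068033) = -63.35 dB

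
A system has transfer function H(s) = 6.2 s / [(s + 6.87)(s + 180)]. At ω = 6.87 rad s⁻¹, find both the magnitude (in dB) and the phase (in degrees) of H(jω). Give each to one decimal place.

|j6.87| = 6.87
|j6.87 + 6.87| = √(6.87² + 6.87²) = 9.716
|j6.87 + 180| = √(6.87² + 180²) = 180.1
|H(j6.87)| = 6.2 × 6.87 / (9.716 × 180.1) = 0.024338
20 log₁₀(0.024338) = -32.27 dB
∠(j6.87) = 90.00°
∠(j6.87 + 6.87) = arctan(6.87/6.87) = 45.00°
∠(j6.87 + 180) = arctan(6.87/180) = 2.19°
∠H(j6.87) = 90.00° − (45.00° + 2.19°) = 42.81°

|H| = -32.3 dB, ∠H = 42.8°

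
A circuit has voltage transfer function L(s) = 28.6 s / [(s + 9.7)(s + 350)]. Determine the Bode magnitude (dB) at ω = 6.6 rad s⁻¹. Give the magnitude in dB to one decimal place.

|j6.6| = 6.6
|j6.6 + 9.7| = √(6.6² + 9.7²) = 11.73
|j6.6 + 350| = √(6.6² + 350²) = 350.1
|L(j6.6)| = 28.6 × 6.6 / (11.73 × 350.1) = 0.04596
20 log₁₀(0.04596) = -26.75 dB

-26.8 dB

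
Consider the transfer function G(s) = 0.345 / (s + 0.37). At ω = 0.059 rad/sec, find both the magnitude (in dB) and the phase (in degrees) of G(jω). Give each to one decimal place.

|G| = -0.7 dB, ∠G = -9.1°

|j0.059 + 0.37| = √(0.059² + 0.37²) = 0.3747
|G(j0.059)| = 0.345 / 0.3747 = 0.9208
20 log₁₀(0.9208) = -0.72 dB
∠(j0.059 + 0.37) = arctan(0.059/0.37) = 9.06°
∠G(j0.059) = −9.06° = -9.06°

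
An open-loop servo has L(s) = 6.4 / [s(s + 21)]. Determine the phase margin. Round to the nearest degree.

Gain crossover: |L(jω)| = 1 at ω ≈ 0.305 rad/s.
∠L(j0.305) = −90° − arctan(0.305/21) ≈ -90.83°
PM = 180° + (-90.83°) = 89.17°

89°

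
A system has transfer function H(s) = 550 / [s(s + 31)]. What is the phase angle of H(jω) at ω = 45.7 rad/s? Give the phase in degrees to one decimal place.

-145.8°

∠(j45.7 + 31) = arctan(45.7/31) = 55.85°
∠(j45.7) = 90.00°
∠H(j45.7) = − (55.85° + 90.00°) = -145.85°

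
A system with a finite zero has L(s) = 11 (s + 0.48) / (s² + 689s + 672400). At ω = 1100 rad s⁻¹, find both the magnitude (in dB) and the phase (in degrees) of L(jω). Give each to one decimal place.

|L| = -37.7 dB, ∠L = -35.4 deg

|j1100 + 0.48| = √(1100² + 0.48²) = 1100
|(j1100)² + 689(j1100) + 672400| = |-5.376e+05 + j7.579e+05| = 9.292e+05
|L(j1100)| = 11 × 1100 / 9.292e+05 = 0.013022
20 log₁₀(0.013022) = -37.71 dB
∠(j1100 + 0.48) = arctan(1100/0.48) = 89.97°
∠[(j1100)² + 689(j1100) + 672400] = ∠[-5.376e+05 + j7.579e+05] = 125.35°
∠L(j1100) = 89.97° − 125.35° = -35.37°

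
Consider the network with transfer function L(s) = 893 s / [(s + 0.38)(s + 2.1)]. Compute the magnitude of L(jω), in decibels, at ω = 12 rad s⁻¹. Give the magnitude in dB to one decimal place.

|j12| = 12
|j12 + 0.38| = √(12² + 0.38²) = 12.01
|j12 + 2.1| = √(12² + 2.1²) = 12.18
|L(j12)| = 893 × 12 / (12.01 × 12.18) = 73.266
20 log₁₀(73.266) = 37.30 dB

37.3 dB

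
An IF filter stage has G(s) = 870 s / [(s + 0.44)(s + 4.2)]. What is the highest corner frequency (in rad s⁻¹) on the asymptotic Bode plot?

Break frequencies occur at each pole and zero magnitude: 0.44 rad s⁻¹, 4.2 rad s⁻¹.
The highest is 4.2 rad s⁻¹.

4.2 rad s⁻¹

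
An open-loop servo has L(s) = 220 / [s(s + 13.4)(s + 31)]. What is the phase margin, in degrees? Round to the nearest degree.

Gain crossover: |L(jω)| = 1 at ω ≈ 0.529 rad s⁻¹.
∠L(j0.529) = −90° − arctan(0.529/13.4) − arctan(0.529/31) ≈ -93.24°
PM = 180° + (-93.24°) = 86.76°

87°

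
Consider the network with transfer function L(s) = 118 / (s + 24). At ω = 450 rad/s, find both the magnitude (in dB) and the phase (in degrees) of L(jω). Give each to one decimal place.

|L| = -11.6 dB, ∠L = -86.9°

|j450 + 24| = √(450² + 24²) = 450.6
|L(j450)| = 118 / 450.6 = 0.26185
20 log₁₀(0.26185) = -11.64 dB
∠(j450 + 24) = arctan(450/24) = 86.95°
∠L(j450) = −86.95° = -86.95°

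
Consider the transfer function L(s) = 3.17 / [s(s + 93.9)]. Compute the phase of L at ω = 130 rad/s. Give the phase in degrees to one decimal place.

∠(j130 + 93.9) = arctan(130/93.9) = 54.16°
∠(j130) = 90.00°
∠L(j130) = − (54.16° + 90.00°) = -144.16°

-144.2 deg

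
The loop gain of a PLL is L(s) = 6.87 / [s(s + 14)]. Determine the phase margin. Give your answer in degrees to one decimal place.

88.0°

Gain crossover: |L(jω)| = 1 at ω ≈ 0.49 rad/sec.
∠L(j0.49) = −90° − arctan(0.49/14) ≈ -92.01°
PM = 180° + (-92.01°) = 87.99°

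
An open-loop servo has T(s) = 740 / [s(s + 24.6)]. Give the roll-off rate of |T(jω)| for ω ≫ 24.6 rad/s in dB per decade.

With 0 zeros and 2 poles, the high-frequency asymptotic slope is 20 × (0 − 2) = -40 dB/decade.

-40 dB/decade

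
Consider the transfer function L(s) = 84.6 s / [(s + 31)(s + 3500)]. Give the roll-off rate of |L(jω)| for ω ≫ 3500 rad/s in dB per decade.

With 1 zero and 2 poles, the high-frequency asymptotic slope is 20 × (1 − 2) = -20 dB/decade.

-20 dB/decade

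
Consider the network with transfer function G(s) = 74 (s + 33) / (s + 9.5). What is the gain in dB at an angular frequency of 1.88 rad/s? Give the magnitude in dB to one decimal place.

|j1.88 + 33| = √(1.88² + 33²) = 33.05
|j1.88 + 9.5| = √(1.88² + 9.5²) = 9.684
|G(j1.88)| = 74 × 33.05 / 9.684 = 252.57
20 log₁₀(252.57) = 48.05 dB

48.0 dB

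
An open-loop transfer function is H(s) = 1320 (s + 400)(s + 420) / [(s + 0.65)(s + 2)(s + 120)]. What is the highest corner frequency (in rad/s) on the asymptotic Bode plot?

Break frequencies occur at each pole and zero magnitude: 0.65 rad/s, 2 rad/s, 120 rad/s, 400 rad/s, 420 rad/s.
The highest is 420 rad/s.

420 rad/s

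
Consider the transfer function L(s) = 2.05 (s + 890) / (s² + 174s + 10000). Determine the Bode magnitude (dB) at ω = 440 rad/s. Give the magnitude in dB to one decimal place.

-39.8 dB

|j440 + 890| = √(440² + 890²) = 992.8
|(j440)² + 174(j440) + 10000| = |-1.836e+05 + j76560| = 1.989e+05
|L(j440)| = 2.05 × 992.8 / 1.989e+05 = 0.010232
20 log₁₀(0.010232) = -39.80 dB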